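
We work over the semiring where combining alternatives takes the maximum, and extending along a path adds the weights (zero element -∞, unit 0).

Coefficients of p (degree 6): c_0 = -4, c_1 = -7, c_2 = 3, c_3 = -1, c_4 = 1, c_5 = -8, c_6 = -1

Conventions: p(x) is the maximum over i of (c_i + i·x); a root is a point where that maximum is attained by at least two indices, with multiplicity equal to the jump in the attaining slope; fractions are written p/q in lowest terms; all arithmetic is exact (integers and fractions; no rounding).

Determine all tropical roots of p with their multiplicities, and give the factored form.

hull edge (i=0, c=-4) to (i=2, c=3): slope 7/2, span 2
hull edge (i=2, c=3) to (i=6, c=-1): slope -1, span 4
Factored form: p(x) = -1 ⊗ (x ⊕ (-7/2)) ⊗ (x ⊕ (-7/2)) ⊗ (x ⊕ 1) ⊗ (x ⊕ 1) ⊗ (x ⊕ 1) ⊗ (x ⊕ 1)
Answer: roots = -7/2 (mult 2), 1 (mult 4)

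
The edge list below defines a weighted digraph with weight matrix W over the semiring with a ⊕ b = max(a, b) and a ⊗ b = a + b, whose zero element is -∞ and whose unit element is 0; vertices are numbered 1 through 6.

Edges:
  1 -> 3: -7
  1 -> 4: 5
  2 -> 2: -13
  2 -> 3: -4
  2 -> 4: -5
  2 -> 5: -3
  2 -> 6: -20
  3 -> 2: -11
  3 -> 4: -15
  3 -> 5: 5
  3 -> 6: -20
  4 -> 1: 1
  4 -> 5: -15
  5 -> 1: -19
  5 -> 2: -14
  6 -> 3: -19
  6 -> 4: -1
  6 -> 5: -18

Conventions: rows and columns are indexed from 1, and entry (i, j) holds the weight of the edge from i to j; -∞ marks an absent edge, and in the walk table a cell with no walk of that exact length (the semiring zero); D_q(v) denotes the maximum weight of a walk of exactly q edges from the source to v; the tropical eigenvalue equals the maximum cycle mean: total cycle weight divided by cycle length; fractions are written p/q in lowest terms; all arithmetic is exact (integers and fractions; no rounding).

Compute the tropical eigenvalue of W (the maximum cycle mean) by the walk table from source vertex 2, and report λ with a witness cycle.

q=0: [-∞, 0, -∞, -∞, -∞, -∞]
q=1: [-∞, -13, -4, -5, -3, -20]
q=2: [-4, -15, -17, -18, 1, -24]
q=3: [-17, -13, -11, 1, -12, -35]
q=4: [2, -22, -17, -12, -6, -31]
q=5: [-11, -20, -5, 7, -12, -37]
q=6: [8, -16, -18, -6, 0, -25]
Optimal cycle mean attained by: cycle 1->4->1, total 5 + 1, length 2.
Answer: λ = 3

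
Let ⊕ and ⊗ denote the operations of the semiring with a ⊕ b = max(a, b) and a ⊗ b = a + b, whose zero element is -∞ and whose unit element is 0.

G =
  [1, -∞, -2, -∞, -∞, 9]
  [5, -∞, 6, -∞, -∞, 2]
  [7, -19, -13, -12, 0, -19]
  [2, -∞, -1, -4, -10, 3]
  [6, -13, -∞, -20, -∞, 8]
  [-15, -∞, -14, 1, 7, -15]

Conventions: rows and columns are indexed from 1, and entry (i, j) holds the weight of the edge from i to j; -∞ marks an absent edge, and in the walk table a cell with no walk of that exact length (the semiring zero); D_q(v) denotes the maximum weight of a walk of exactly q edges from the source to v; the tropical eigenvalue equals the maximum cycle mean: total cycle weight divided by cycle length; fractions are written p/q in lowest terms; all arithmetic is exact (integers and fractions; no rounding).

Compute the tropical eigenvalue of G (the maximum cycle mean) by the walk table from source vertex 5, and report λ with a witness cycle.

q=0: [-∞, -∞, -∞, -∞, 0, -∞]
q=1: [6, -13, -∞, -20, -∞, 8]
q=2: [7, -∞, 4, 9, 15, 15]
q=3: [21, 2, 8, 16, 22, 23]
q=4: [28, 9, 19, 24, 30, 30]
q=5: [36, 17, 26, 31, 37, 38]
q=6: [43, 24, 34, 39, 45, 45]
Optimal cycle mean attained by: cycle 5->6->5, total 8 + 7, length 2.
Answer: λ = 15/2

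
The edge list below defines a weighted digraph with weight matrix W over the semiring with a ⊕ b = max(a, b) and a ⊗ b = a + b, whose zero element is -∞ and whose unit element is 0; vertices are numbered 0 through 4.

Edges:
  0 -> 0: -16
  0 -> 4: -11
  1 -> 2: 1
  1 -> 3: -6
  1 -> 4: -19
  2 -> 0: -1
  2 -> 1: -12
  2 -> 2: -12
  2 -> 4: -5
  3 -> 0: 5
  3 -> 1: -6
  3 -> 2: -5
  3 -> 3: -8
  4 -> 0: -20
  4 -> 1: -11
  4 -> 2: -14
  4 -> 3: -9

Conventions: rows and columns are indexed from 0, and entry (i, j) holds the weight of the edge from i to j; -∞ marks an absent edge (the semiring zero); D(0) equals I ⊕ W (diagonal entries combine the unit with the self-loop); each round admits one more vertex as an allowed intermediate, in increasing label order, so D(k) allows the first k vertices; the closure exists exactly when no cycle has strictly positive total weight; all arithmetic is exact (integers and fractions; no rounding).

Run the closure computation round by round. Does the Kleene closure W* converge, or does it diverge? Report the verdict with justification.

D(0):
  [0, -∞, -∞, -∞, -11]
  [-∞, 0, 1, -6, -19]
  [-1, -12, 0, -∞, -5]
  [5, -6, -5, 0, -∞]
  [-20, -11, -14, -9, 0]
D(1):
  [0, -∞, -∞, -∞, -11]
  [-∞, 0, 1, -6, -19]
  [-1, -12, 0, -∞, -5]
  [5, -6, -5, 0, -6]
  [-20, -11, -14, -9, 0]
D(2):
  [0, -∞, -∞, -∞, -11]
  [-∞, 0, 1, -6, -19]
  [-1, -12, 0, -18, -5]
  [5, -6, -5, 0, -6]
  [-20, -11, -10, -9, 0]
D(3):
  [0, -∞, -∞, -∞, -11]
  [0, 0, 1, -6, -4]
  [-1, -12, 0, -18, -5]
  [5, -6, -5, 0, -6]
  [-11, -11, -10, -9, 0]
D(4):
  [0, -∞, -∞, -∞, -11]
  [0, 0, 1, -6, -4]
  [-1, -12, 0, -18, -5]
  [5, -6, -5, 0, -6]
  [-4, -11, -10, -9, 0]
D(5):
  [0, -22, -21, -20, -11]
  [0, 0, 1, -6, -4]
  [-1, -12, 0, -14, -5]
  [5, -6, -5, 0, -6]
  [-4, -11, -10, -9, 0]
Key observation: every diagonal entry stays at the unit through all rounds, so no improving cycle exists.
Answer: CONVERGES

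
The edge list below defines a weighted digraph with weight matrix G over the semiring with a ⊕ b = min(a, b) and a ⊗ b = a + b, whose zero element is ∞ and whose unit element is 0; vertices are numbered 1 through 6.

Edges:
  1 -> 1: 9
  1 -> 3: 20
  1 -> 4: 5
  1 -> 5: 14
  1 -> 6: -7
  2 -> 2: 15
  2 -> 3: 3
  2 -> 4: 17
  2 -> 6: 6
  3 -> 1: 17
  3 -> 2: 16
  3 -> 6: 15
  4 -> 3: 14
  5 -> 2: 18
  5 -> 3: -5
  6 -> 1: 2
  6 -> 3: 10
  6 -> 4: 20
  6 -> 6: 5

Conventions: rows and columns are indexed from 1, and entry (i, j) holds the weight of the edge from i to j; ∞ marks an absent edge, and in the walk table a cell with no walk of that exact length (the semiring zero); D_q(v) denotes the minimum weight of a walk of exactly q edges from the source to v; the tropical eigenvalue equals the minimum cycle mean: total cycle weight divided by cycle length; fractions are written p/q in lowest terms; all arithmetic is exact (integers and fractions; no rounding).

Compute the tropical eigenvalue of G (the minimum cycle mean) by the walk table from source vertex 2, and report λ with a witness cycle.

q=0: [∞, 0, ∞, ∞, ∞, ∞]
q=1: [∞, 15, 3, 17, ∞, 6]
q=2: [8, 19, 16, 26, ∞, 11]
q=3: [13, 32, 21, 13, 22, 1]
q=4: [3, 37, 11, 18, 27, 6]
q=5: [8, 27, 16, 8, 17, -4]
q=6: [-2, 32, 6, 13, 22, 1]
Optimal cycle mean attained by: cycle 1->6->1, total (-7) + 2, length 2.
Answer: λ = -5/2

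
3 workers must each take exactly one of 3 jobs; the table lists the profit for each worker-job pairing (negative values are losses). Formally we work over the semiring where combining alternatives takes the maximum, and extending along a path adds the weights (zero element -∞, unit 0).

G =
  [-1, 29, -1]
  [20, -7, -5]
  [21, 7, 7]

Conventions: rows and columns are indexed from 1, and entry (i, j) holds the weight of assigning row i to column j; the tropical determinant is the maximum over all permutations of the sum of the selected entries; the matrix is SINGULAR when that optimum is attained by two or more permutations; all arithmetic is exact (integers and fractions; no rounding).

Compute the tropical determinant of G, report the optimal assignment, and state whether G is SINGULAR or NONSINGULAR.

σ = (1, 2, 3): (-1) + (-7) + 7 = -1
σ = (1, 3, 2): (-1) + (-5) + 7 = 1
σ = (2, 1, 3): 29 + 20 + 7 = 56
σ = (2, 3, 1): 29 + (-5) + 21 = 45
σ = (3, 1, 2): (-1) + 20 + 7 = 26
σ = (3, 2, 1): (-1) + (-7) + 21 = 13
Optimal value attained by: σ = (2, 1, 3).
Answer: det⊕(G) = 56; verdict: NONSINGULAR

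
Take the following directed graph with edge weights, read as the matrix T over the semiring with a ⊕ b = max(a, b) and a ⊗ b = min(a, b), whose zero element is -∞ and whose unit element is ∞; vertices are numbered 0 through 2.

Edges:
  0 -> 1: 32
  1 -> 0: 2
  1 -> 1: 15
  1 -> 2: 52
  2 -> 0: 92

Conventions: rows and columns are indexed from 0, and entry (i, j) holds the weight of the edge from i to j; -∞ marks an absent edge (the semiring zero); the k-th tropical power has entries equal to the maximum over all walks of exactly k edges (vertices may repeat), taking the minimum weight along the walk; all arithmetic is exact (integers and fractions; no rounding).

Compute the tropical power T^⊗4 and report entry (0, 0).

T^⊗2:
  [2, 15, 32]
  [52, 15, 15]
  [-∞, 32, -∞]
T^⊗3:
  [32, 15, 15]
  [15, 32, 15]
  [2, 15, 32]
T^⊗4:
  [15, 32, 15]
  [15, 15, 32]
  [32, 15, 15]
Key observation: the optimum is the walk 0->1->1->2->0, with weight 32 min 15 min 52 min 92 = 15.
Optimal value attained by: walk 0->1->1->2->0.
Answer: (T^⊗4)[0][0] = 15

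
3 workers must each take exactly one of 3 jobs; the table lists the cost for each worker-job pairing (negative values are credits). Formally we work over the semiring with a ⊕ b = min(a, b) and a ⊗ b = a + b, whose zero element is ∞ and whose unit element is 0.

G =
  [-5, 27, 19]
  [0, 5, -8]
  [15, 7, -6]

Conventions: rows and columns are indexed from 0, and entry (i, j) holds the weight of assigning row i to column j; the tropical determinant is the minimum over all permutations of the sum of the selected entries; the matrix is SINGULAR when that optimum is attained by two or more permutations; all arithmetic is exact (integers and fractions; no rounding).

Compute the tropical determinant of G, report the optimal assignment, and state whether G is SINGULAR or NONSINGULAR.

σ = (0, 1, 2): (-5) + 5 + (-6) = -6
σ = (0, 2, 1): (-5) + (-8) + 7 = -6
σ = (1, 0, 2): 27 + 0 + (-6) = 21
σ = (1, 2, 0): 27 + (-8) + 15 = 34
σ = (2, 0, 1): 19 + 0 + 7 = 26
σ = (2, 1, 0): 19 + 5 + 15 = 39
Optimal value attained by: σ = (0, 1, 2).
Answer: det⊕(G) = -6; verdict: SINGULAR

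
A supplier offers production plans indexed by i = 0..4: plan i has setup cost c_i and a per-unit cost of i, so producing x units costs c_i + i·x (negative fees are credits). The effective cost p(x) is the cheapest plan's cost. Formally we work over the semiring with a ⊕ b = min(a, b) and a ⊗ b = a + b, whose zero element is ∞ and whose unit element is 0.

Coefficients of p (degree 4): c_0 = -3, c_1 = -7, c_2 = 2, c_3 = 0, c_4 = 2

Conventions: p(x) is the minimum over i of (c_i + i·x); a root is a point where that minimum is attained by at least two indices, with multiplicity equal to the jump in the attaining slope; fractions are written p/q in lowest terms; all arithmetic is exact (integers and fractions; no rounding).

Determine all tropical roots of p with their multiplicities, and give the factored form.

hull edge (i=0, c=-3) to (i=1, c=-7): slope -4, span 1
hull edge (i=1, c=-7) to (i=4, c=2): slope 3, span 3
Factored form: p(x) = 2 ⊗ (x ⊕ (-3)) ⊗ (x ⊕ (-3)) ⊗ (x ⊕ (-3)) ⊗ (x ⊕ 4)
Answer: roots = -3 (mult 3), 4 (mult 1)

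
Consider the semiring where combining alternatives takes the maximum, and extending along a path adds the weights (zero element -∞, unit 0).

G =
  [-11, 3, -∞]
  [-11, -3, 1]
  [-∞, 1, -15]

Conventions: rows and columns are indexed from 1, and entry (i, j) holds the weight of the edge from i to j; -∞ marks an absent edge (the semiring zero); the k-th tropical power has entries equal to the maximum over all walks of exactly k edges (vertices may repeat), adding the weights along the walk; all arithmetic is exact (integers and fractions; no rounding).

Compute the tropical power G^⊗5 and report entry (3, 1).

G^⊗2:
  [-8, 0, 4]
  [-14, 2, -2]
  [-10, -2, 2]
G^⊗3:
  [-11, 5, 1]
  [-9, -1, 3]
  [-13, 3, -1]
G^⊗4:
  [-6, 2, 6]
  [-12, 4, 0]
  [-8, 0, 4]
G^⊗5:
  [-9, 7, 3]
  [-7, 1, 5]
  [-11, 5, 1]
Key observation: the optimum is the walk 3->2->2->3->2->1, with weight 1 + (-3) + 1 + 1 + (-11) = -11.
Optimal value attained by: walk 3->2->2->3->2->1.
Answer: (G^⊗5)[3][1] = -11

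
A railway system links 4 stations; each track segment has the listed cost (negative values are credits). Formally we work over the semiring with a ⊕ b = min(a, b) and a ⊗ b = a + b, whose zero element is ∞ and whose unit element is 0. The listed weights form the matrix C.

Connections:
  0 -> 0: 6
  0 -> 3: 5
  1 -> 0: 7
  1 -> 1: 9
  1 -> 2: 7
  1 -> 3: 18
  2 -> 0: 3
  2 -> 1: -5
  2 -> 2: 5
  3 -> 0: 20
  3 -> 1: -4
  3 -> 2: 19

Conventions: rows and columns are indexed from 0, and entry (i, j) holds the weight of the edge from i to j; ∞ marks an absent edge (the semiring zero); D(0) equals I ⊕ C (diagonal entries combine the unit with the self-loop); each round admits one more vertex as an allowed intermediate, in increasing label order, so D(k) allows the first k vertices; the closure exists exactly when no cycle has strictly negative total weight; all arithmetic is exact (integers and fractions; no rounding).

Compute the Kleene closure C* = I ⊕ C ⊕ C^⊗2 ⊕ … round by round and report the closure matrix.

D(0):
  [0, ∞, ∞, 5]
  [7, 0, 7, 18]
  [3, -5, 0, ∞]
  [20, -4, 19, 0]
D(1):
  [0, ∞, ∞, 5]
  [7, 0, 7, 12]
  [3, -5, 0, 8]
  [20, -4, 19, 0]
D(2):
  [0, ∞, ∞, 5]
  [7, 0, 7, 12]
  [2, -5, 0, 7]
  [3, -4, 3, 0]
D(3):
  [0, ∞, ∞, 5]
  [7, 0, 7, 12]
  [2, -5, 0, 7]
  [3, -4, 3, 0]
D(4):
  [0, 1, 8, 5]
  [7, 0, 7, 12]
  [2, -5, 0, 7]
  [3, -4, 3, 0]
Answer: C* = [[0, 1, 8, 5], [7, 0, 7, 12], [2, -5, 0, 7], [3, -4, 3, 0]]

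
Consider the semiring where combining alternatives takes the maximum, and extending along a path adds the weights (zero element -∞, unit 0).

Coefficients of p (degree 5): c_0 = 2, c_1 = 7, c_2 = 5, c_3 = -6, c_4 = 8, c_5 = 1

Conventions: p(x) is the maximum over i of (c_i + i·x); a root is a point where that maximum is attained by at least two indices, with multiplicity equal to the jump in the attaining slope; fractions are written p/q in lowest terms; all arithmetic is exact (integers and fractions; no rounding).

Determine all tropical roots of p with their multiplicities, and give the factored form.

hull edge (i=0, c=2) to (i=1, c=7): slope 5, span 1
hull edge (i=1, c=7) to (i=4, c=8): slope 1/3, span 3
hull edge (i=4, c=8) to (i=5, c=1): slope -7, span 1
Factored form: p(x) = 1 ⊗ (x ⊕ (-5)) ⊗ (x ⊕ (-1/3)) ⊗ (x ⊕ (-1/3)) ⊗ (x ⊕ (-1/3)) ⊗ (x ⊕ 7)
Answer: roots = -5 (mult 1), -1/3 (mult 3), 7 (mult 1)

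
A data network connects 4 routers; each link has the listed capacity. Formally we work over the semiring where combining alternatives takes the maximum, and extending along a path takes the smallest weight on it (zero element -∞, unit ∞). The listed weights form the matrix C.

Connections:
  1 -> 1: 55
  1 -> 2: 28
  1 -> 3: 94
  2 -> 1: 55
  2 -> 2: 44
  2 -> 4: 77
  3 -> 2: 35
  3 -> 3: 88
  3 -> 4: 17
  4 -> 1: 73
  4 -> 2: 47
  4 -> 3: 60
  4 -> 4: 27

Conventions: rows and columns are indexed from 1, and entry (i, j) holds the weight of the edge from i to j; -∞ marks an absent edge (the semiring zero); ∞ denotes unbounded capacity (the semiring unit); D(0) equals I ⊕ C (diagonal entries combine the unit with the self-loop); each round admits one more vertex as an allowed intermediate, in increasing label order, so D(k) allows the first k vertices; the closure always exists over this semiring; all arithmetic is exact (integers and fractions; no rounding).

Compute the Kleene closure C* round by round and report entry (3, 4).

D(0):
  [∞, 28, 94, -∞]
  [55, ∞, -∞, 77]
  [-∞, 35, ∞, 17]
  [73, 47, 60, ∞]
D(1):
  [∞, 28, 94, -∞]
  [55, ∞, 55, 77]
  [-∞, 35, ∞, 17]
  [73, 47, 73, ∞]
D(2):
  [∞, 28, 94, 28]
  [55, ∞, 55, 77]
  [35, 35, ∞, 35]
  [73, 47, 73, ∞]
D(3):
  [∞, 35, 94, 35]
  [55, ∞, 55, 77]
  [35, 35, ∞, 35]
  [73, 47, 73, ∞]
D(4):
  [∞, 35, 94, 35]
  [73, ∞, 73, 77]
  [35, 35, ∞, 35]
  [73, 47, 73, ∞]
Answer: C*[3][4] = 35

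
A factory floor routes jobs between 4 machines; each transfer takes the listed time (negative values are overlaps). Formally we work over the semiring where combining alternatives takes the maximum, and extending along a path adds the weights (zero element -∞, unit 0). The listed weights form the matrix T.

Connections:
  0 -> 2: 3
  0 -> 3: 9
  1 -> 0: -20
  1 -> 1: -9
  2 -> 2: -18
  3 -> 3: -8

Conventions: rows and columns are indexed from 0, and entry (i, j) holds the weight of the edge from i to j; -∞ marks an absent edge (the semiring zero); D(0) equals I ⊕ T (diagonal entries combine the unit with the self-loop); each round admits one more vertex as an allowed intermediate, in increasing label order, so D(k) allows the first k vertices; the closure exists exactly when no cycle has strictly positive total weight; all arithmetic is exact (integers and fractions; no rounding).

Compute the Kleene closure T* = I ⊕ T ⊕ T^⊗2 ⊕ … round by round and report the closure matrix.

D(0):
  [0, -∞, 3, 9]
  [-20, 0, -∞, -∞]
  [-∞, -∞, 0, -∞]
  [-∞, -∞, -∞, 0]
D(1):
  [0, -∞, 3, 9]
  [-20, 0, -17, -11]
  [-∞, -∞, 0, -∞]
  [-∞, -∞, -∞, 0]
D(2):
  [0, -∞, 3, 9]
  [-20, 0, -17, -11]
  [-∞, -∞, 0, -∞]
  [-∞, -∞, -∞, 0]
D(3):
  [0, -∞, 3, 9]
  [-20, 0, -17, -11]
  [-∞, -∞, 0, -∞]
  [-∞, -∞, -∞, 0]
D(4):
  [0, -∞, 3, 9]
  [-20, 0, -17, -11]
  [-∞, -∞, 0, -∞]
  [-∞, -∞, -∞, 0]
Answer: T* = [[0, -∞, 3, 9], [-20, 0, -17, -11], [-∞, -∞, 0, -∞], [-∞, -∞, -∞, 0]]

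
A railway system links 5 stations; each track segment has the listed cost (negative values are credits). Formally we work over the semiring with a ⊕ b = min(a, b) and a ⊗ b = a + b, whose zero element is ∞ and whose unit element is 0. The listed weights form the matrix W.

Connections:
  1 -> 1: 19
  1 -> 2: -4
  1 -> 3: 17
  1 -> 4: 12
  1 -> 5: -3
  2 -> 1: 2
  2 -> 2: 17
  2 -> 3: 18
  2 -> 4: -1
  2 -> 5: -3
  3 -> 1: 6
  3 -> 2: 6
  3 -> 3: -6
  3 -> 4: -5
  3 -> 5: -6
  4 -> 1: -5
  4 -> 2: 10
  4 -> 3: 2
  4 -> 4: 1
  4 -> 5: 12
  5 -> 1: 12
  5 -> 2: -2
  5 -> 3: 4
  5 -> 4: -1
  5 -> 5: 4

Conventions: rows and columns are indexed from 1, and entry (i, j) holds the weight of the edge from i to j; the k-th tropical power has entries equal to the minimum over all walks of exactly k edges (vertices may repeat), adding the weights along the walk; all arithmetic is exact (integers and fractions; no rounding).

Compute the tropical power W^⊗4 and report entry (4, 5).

W^⊗2:
  [-2, -5, 1, -5, -7]
  [-6, -5, 1, -4, -1]
  [-10, -8, -12, -11, -12]
  [-4, -9, -4, -3, -8]
  [-6, 2, -2, -3, -5]
W^⊗3:
  [-10, -9, -5, -8, -8]
  [-9, -10, -5, -6, -9]
  [-16, -14, -18, -17, -18]
  [-8, -10, -10, -10, -12]
  [-8, -10, -8, -7, -9]
W^⊗4:
  [-13, -14, -11, -10, -13]
  [-11, -13, -11, -11, -13]
  [-22, -20, -24, -23, -24]
  [-15, -14, -16, -15, -16]
  [-12, -12, -14, -13, -14]
Key observation: the optimum is the walk 4->3->3->3->5, with weight 2 + (-6) + (-6) + (-6) = -16.
Optimal value attained by: walk 4->3->3->3->5.
Answer: (W^⊗4)[4][5] = -16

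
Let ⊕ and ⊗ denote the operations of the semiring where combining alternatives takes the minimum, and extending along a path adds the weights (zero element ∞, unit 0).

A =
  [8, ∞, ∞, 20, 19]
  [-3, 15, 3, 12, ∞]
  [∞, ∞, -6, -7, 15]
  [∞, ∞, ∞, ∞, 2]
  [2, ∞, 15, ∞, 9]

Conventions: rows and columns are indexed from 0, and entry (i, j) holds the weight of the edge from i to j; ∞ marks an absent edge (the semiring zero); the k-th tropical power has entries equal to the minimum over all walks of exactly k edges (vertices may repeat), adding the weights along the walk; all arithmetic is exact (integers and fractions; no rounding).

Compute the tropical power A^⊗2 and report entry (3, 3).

A^⊗2:
  [16, ∞, 34, 28, 22]
  [5, 30, -3, -4, 14]
  [17, ∞, -12, -13, -5]
  [4, ∞, 17, ∞, 11]
  [10, ∞, 9, 8, 18]
Key observation: no walk of exactly 2 edges connects these vertices, so the entry is the semiring zero.
Answer: (A^⊗2)[3][3] = ∞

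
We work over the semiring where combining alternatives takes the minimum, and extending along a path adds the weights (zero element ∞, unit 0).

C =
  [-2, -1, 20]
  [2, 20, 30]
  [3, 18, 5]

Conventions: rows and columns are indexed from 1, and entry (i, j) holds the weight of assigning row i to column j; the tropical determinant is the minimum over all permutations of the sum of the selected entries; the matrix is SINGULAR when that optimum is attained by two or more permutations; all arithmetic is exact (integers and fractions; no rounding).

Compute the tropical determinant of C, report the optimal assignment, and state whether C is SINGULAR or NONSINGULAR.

σ = (1, 2, 3): (-2) + 20 + 5 = 23
σ = (1, 3, 2): (-2) + 30 + 18 = 46
σ = (2, 1, 3): (-1) + 2 + 5 = 6
σ = (2, 3, 1): (-1) + 30 + 3 = 32
σ = (3, 1, 2): 20 + 2 + 18 = 40
σ = (3, 2, 1): 20 + 20 + 3 = 43
Optimal value attained by: σ = (2, 1, 3).
Answer: det⊕(C) = 6; verdict: NONSINGULAR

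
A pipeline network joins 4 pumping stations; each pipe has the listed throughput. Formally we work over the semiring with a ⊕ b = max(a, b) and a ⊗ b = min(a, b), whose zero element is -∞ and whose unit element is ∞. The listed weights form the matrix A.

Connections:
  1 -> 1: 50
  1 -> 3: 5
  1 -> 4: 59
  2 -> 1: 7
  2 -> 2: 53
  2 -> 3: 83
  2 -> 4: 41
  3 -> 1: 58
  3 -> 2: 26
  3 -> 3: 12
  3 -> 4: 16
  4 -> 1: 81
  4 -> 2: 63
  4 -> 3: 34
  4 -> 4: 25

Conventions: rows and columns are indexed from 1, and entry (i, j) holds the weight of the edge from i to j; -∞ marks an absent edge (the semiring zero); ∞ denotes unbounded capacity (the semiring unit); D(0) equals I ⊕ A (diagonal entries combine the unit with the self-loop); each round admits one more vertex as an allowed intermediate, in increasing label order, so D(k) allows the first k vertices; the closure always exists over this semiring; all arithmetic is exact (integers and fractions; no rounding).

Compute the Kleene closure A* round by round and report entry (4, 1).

D(0):
  [∞, -∞, 5, 59]
  [7, ∞, 83, 41]
  [58, 26, ∞, 16]
  [81, 63, 34, ∞]
D(1):
  [∞, -∞, 5, 59]
  [7, ∞, 83, 41]
  [58, 26, ∞, 58]
  [81, 63, 34, ∞]
D(2):
  [∞, -∞, 5, 59]
  [7, ∞, 83, 41]
  [58, 26, ∞, 58]
  [81, 63, 63, ∞]
D(3):
  [∞, 5, 5, 59]
  [58, ∞, 83, 58]
  [58, 26, ∞, 58]
  [81, 63, 63, ∞]
D(4):
  [∞, 59, 59, 59]
  [58, ∞, 83, 58]
  [58, 58, ∞, 58]
  [81, 63, 63, ∞]
Answer: A*[4][1] = 81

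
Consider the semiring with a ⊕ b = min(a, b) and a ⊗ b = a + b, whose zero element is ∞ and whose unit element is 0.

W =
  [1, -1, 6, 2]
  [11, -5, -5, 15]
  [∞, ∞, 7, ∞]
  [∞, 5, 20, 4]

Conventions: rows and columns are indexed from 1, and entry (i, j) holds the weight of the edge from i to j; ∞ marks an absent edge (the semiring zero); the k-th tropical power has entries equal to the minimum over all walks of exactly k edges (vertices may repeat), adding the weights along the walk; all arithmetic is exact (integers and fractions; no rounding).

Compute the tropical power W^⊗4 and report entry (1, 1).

W^⊗2:
  [2, -6, -6, 3]
  [6, -10, -10, 10]
  [∞, ∞, 14, ∞]
  [16, 0, 0, 8]
W^⊗3:
  [3, -11, -11, 4]
  [1, -15, -15, 5]
  [∞, ∞, 21, ∞]
  [11, -5, -5, 12]
W^⊗4:
  [0, -16, -16, 4]
  [-4, -20, -20, 0]
  [∞, ∞, 28, ∞]
  [6, -10, -10, 10]
Key observation: the optimum is the walk 1->2->2->2->1, with weight (-1) + (-5) + (-5) + 11 = 0.
Optimal value attained by: walk 1->2->2->2->1.
Answer: (W^⊗4)[1][1] = 0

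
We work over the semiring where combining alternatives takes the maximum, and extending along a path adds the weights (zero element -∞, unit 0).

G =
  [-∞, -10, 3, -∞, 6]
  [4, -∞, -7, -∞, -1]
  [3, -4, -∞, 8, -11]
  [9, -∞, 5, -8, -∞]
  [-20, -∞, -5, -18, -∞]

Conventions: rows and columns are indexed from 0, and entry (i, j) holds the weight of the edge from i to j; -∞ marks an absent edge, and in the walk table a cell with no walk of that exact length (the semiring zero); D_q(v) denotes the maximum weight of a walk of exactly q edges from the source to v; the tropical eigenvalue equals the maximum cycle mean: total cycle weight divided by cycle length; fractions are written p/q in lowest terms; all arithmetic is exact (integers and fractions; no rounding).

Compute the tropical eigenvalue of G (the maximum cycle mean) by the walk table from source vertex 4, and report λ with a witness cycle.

q=0: [-∞, -∞, -∞, -∞, 0]
q=1: [-20, -∞, -5, -18, -∞]
q=2: [-2, -9, -13, 3, -14]
q=3: [12, -12, 8, -5, 4]
q=4: [11, 4, 15, 16, 18]
q=5: [25, 11, 21, 23, 17]
Optimal cycle mean attained by: cycle 0->2->3->0, total 3 + 8 + 9, length 3.
Answer: λ = 20/3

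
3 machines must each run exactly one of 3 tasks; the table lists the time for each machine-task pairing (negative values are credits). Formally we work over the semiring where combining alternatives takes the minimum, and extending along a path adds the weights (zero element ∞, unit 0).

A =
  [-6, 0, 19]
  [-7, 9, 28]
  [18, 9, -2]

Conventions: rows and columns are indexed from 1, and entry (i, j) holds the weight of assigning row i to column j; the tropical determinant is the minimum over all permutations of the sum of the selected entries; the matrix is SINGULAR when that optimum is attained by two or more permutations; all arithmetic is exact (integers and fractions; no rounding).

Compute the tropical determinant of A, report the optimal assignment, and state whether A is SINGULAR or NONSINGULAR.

σ = (1, 2, 3): (-6) + 9 + (-2) = 1
σ = (1, 3, 2): (-6) + 28 + 9 = 31
σ = (2, 1, 3): 0 + (-7) + (-2) = -9
σ = (2, 3, 1): 0 + 28 + 18 = 46
σ = (3, 1, 2): 19 + (-7) + 9 = 21
σ = (3, 2, 1): 19 + 9 + 18 = 46
Optimal value attained by: σ = (2, 1, 3).
Answer: det⊕(A) = -9; verdict: NONSINGULAR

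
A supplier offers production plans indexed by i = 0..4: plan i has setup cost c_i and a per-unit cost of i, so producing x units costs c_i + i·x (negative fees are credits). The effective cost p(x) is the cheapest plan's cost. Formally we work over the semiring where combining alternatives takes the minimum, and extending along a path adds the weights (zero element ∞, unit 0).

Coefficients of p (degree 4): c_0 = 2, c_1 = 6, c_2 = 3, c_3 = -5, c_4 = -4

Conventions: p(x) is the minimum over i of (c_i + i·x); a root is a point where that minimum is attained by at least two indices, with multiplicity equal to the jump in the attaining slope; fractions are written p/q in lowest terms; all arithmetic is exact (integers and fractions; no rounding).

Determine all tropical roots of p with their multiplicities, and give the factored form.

hull edge (i=0, c=2) to (i=3, c=-5): slope -7/3, span 3
hull edge (i=3, c=-5) to (i=4, c=-4): slope 1, span 1
Factored form: p(x) = -4 ⊗ (x ⊕ (-1)) ⊗ (x ⊕ 7/3) ⊗ (x ⊕ 7/3) ⊗ (x ⊕ 7/3)
Answer: roots = -1 (mult 1), 7/3 (mult 3)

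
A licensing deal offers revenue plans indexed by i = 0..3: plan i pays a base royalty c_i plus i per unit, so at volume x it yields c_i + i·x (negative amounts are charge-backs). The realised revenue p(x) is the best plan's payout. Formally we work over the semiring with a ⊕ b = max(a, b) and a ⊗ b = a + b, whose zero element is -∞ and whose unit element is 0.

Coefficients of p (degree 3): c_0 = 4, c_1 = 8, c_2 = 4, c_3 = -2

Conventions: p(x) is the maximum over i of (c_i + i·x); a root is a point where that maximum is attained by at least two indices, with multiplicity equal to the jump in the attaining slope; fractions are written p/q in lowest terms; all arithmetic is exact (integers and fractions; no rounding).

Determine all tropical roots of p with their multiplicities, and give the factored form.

hull edge (i=0, c=4) to (i=1, c=8): slope 4, span 1
hull edge (i=1, c=8) to (i=2, c=4): slope -4, span 1
hull edge (i=2, c=4) to (i=3, c=-2): slope -6, span 1
Factored form: p(x) = -2 ⊗ (x ⊕ (-4)) ⊗ (x ⊕ 4) ⊗ (x ⊕ 6)
Answer: roots = -4 (mult 1), 4 (mult 1), 6 (mult 1)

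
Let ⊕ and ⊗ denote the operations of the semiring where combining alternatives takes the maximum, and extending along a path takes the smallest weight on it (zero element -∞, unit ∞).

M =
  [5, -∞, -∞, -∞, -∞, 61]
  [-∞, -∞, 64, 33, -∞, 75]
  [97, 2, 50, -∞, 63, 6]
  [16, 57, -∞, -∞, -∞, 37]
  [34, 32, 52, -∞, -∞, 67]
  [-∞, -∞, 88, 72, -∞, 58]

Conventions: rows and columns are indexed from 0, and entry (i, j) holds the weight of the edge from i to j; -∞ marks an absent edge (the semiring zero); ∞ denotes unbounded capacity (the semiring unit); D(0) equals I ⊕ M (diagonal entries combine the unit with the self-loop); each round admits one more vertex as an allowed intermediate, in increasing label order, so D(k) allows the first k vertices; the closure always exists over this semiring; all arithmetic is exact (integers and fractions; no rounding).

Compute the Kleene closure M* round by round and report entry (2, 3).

D(0):
  [∞, -∞, -∞, -∞, -∞, 61]
  [-∞, ∞, 64, 33, -∞, 75]
  [97, 2, ∞, -∞, 63, 6]
  [16, 57, -∞, ∞, -∞, 37]
  [34, 32, 52, -∞, ∞, 67]
  [-∞, -∞, 88, 72, -∞, ∞]
D(1):
  [∞, -∞, -∞, -∞, -∞, 61]
  [-∞, ∞, 64, 33, -∞, 75]
  [97, 2, ∞, -∞, 63, 61]
  [16, 57, -∞, ∞, -∞, 37]
  [34, 32, 52, -∞, ∞, 67]
  [-∞, -∞, 88, 72, -∞, ∞]
D(2):
  [∞, -∞, -∞, -∞, -∞, 61]
  [-∞, ∞, 64, 33, -∞, 75]
  [97, 2, ∞, 2, 63, 61]
  [16, 57, 57, ∞, -∞, 57]
  [34, 32, 52, 32, ∞, 67]
  [-∞, -∞, 88, 72, -∞, ∞]
D(3):
  [∞, -∞, -∞, -∞, -∞, 61]
  [64, ∞, 64, 33, 63, 75]
  [97, 2, ∞, 2, 63, 61]
  [57, 57, 57, ∞, 57, 57]
  [52, 32, 52, 32, ∞, 67]
  [88, 2, 88, 72, 63, ∞]
D(4):
  [∞, -∞, -∞, -∞, -∞, 61]
  [64, ∞, 64, 33, 63, 75]
  [97, 2, ∞, 2, 63, 61]
  [57, 57, 57, ∞, 57, 57]
  [52, 32, 52, 32, ∞, 67]
  [88, 57, 88, 72, 63, ∞]
D(5):
  [∞, -∞, -∞, -∞, -∞, 61]
  [64, ∞, 64, 33, 63, 75]
  [97, 32, ∞, 32, 63, 63]
  [57, 57, 57, ∞, 57, 57]
  [52, 32, 52, 32, ∞, 67]
  [88, 57, 88, 72, 63, ∞]
D(6):
  [∞, 57, 61, 61, 61, 61]
  [75, ∞, 75, 72, 63, 75]
  [97, 57, ∞, 63, 63, 63]
  [57, 57, 57, ∞, 57, 57]
  [67, 57, 67, 67, ∞, 67]
  [88, 57, 88, 72, 63, ∞]
Answer: M*[2][3] = 63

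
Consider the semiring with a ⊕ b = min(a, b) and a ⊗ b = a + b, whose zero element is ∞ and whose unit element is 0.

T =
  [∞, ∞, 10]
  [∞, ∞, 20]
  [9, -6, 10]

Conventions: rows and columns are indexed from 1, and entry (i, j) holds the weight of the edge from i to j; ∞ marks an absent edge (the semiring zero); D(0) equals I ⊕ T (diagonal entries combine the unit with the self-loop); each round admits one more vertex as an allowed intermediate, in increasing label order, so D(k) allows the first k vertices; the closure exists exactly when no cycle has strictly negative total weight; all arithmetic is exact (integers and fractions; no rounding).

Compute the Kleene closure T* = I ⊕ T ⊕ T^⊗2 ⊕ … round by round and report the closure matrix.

D(0):
  [0, ∞, 10]
  [∞, 0, 20]
  [9, -6, 0]
D(1):
  [0, ∞, 10]
  [∞, 0, 20]
  [9, -6, 0]
D(2):
  [0, ∞, 10]
  [∞, 0, 20]
  [9, -6, 0]
D(3):
  [0, 4, 10]
  [29, 0, 20]
  [9, -6, 0]
Answer: T* = [[0, 4, 10], [29, 0, 20], [9, -6, 0]]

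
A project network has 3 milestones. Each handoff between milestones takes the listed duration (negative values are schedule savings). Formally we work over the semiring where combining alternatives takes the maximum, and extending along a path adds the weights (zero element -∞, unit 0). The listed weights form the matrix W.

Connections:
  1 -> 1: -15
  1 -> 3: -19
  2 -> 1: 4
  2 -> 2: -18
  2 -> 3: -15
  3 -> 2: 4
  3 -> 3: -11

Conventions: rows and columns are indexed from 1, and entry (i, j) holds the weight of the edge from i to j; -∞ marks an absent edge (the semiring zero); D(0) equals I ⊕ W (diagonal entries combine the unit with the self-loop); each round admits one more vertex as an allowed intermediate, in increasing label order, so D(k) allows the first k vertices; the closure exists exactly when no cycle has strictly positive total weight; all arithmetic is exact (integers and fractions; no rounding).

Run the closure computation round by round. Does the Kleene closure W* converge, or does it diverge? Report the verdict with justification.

D(0):
  [0, -∞, -19]
  [4, 0, -15]
  [-∞, 4, 0]
D(1):
  [0, -∞, -19]
  [4, 0, -15]
  [-∞, 4, 0]
D(2):
  [0, -∞, -19]
  [4, 0, -15]
  [8, 4, 0]
D(3):
  [0, -15, -19]
  [4, 0, -15]
  [8, 4, 0]
Key observation: every diagonal entry stays at the unit through all rounds, so no improving cycle exists.
Answer: CONVERGES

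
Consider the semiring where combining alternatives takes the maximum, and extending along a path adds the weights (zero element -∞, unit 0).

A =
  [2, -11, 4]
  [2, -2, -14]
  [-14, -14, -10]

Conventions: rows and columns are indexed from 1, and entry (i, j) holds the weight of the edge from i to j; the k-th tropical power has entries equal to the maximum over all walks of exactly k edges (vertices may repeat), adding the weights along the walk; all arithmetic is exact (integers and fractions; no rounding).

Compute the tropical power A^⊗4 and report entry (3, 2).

A^⊗2:
  [4, -9, 6]
  [4, -4, 6]
  [-12, -16, -10]
A^⊗3:
  [6, -7, 8]
  [6, -6, 8]
  [-10, -18, -8]
A^⊗4:
  [8, -5, 10]
  [8, -5, 10]
  [-8, -20, -6]
Key observation: the optimum is the walk 3->2->2->2->2, with weight (-14) + (-2) + (-2) + (-2) = -20.
Optimal value attained by: walk 3->2->2->2->2.
Answer: (A^⊗4)[3][2] = -20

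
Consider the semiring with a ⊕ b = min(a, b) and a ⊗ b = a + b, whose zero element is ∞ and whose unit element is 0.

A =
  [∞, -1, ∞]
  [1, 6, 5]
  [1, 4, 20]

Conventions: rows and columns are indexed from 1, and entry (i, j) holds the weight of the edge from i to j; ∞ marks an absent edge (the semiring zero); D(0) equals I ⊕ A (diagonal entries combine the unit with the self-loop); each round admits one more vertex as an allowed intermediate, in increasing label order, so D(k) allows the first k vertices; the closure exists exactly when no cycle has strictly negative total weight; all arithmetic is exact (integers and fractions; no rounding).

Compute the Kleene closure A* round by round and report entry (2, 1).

D(0):
  [0, -1, ∞]
  [1, 0, 5]
  [1, 4, 0]
D(1):
  [0, -1, ∞]
  [1, 0, 5]
  [1, 0, 0]
D(2):
  [0, -1, 4]
  [1, 0, 5]
  [1, 0, 0]
D(3):
  [0, -1, 4]
  [1, 0, 5]
  [1, 0, 0]
Answer: A*[2][1] = 1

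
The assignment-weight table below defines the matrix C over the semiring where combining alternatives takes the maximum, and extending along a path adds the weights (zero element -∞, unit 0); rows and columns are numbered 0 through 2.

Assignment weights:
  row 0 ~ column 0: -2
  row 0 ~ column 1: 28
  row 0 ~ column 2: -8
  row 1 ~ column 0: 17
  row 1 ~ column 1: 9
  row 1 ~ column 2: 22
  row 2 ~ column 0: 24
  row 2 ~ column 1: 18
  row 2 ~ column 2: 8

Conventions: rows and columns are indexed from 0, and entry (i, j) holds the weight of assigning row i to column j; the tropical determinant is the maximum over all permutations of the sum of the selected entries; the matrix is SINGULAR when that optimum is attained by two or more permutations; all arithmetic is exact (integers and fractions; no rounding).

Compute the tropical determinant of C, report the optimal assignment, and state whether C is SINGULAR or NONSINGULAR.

σ = (0, 1, 2): (-2) + 9 + 8 = 15
σ = (0, 2, 1): (-2) + 22 + 18 = 38
σ = (1, 0, 2): 28 + 17 + 8 = 53
σ = (1, 2, 0): 28 + 22 + 24 = 74
σ = (2, 0, 1): (-8) + 17 + 18 = 27
σ = (2, 1, 0): (-8) + 9 + 24 = 25
Optimal value attained by: σ = (1, 2, 0).
Answer: det⊕(C) = 74; verdict: NONSINGULAR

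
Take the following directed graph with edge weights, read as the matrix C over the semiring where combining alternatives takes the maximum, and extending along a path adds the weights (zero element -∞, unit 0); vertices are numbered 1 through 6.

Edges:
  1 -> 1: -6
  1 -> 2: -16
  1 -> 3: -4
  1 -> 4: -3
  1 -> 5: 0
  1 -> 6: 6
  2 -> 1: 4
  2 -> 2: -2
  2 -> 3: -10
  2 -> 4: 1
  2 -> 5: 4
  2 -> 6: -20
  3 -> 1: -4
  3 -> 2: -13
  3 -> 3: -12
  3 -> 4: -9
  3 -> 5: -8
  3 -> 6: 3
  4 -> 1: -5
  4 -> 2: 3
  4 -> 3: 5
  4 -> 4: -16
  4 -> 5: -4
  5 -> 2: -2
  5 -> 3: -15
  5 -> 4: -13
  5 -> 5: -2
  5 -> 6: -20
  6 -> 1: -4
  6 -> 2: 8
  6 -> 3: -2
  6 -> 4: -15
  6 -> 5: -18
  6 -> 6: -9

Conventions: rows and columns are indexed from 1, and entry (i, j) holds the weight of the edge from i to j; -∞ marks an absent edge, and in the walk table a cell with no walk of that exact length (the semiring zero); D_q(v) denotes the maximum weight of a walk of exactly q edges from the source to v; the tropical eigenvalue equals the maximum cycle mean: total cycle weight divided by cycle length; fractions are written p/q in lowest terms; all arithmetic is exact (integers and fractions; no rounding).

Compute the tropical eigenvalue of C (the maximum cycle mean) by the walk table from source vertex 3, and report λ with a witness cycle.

q=0: [-∞, -∞, 0, -∞, -∞, -∞]
q=1: [-4, -13, -12, -9, -8, 3]
q=2: [-1, 11, 1, -7, -4, 2]
q=3: [15, 10, 1, 12, 15, 5]
q=4: [14, 15, 17, 12, 15, 21]
q=5: [19, 29, 19, 16, 19, 20]
q=6: [33, 28, 21, 30, 33, 25]
Optimal cycle mean attained by: cycle 1->6->2->1, total 6 + 8 + 4, length 3.
Answer: λ = 6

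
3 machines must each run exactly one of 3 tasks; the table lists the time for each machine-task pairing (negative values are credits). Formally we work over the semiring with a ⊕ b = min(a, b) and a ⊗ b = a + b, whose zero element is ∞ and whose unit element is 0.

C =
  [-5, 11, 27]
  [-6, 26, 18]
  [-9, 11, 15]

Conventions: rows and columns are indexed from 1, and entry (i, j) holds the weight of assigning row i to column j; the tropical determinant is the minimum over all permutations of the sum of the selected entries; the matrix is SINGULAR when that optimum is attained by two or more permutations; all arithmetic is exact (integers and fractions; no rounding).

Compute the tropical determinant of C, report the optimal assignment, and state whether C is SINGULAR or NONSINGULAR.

σ = (1, 2, 3): (-5) + 26 + 15 = 36
σ = (1, 3, 2): (-5) + 18 + 11 = 24
σ = (2, 1, 3): 11 + (-6) + 15 = 20
σ = (2, 3, 1): 11 + 18 + (-9) = 20
σ = (3, 1, 2): 27 + (-6) + 11 = 32
σ = (3, 2, 1): 27 + 26 + (-9) = 44
Optimal value attained by: σ = (2, 1, 3).
Answer: det⊕(C) = 20; verdict: SINGULAR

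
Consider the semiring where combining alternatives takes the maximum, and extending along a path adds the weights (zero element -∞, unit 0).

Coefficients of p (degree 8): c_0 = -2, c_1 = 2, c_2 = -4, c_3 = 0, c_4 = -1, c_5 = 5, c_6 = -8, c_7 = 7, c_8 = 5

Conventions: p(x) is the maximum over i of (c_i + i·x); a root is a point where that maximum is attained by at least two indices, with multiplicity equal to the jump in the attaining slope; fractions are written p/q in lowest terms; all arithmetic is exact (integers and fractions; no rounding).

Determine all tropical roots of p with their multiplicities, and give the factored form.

hull edge (i=0, c=-2) to (i=1, c=2): slope 4, span 1
hull edge (i=1, c=2) to (i=7, c=7): slope 5/6, span 6
hull edge (i=7, c=7) to (i=8, c=5): slope -2, span 1
Factored form: p(x) = 5 ⊗ (x ⊕ (-4)) ⊗ (x ⊕ (-5/6)) ⊗ (x ⊕ (-5/6)) ⊗ (x ⊕ (-5/6)) ⊗ (x ⊕ (-5/6)) ⊗ (x ⊕ (-5/6)) ⊗ (x ⊕ (-5/6)) ⊗ (x ⊕ 2)
Answer: roots = -4 (mult 1), -5/6 (mult 6), 2 (mult 1)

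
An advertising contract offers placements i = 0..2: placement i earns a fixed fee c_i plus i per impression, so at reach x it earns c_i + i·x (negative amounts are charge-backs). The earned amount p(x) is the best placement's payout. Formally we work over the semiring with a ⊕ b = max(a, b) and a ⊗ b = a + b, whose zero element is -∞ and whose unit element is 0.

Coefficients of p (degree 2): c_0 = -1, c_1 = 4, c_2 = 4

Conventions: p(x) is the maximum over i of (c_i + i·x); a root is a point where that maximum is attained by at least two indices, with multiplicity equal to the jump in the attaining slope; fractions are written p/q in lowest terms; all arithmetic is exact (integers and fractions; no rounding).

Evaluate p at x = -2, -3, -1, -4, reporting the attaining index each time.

p(-2) = max(-1+0·(-2)=-1, 4+1·(-2)=2, 4+2·(-2)=0) = 2 (attained by i=1)
p(-3) = max(-1+0·(-3)=-1, 4+1·(-3)=1, 4+2·(-3)=-2) = 1 (attained by i=1)
p(-1) = max(-1+0·(-1)=-1, 4+1·(-1)=3, 4+2·(-1)=2) = 3 (attained by i=1)
p(-4) = max(-1+0·(-4)=-1, 4+1·(-4)=0, 4+2·(-4)=-4) = 0 (attained by i=1)
Answer: p(-2) = 2; p(-3) = 1; p(-1) = 3; p(-4) = 0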